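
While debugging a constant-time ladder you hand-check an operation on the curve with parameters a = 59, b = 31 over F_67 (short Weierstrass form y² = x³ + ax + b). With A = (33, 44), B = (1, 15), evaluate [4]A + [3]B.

First 4A:
Double-and-add on 4 = (100)₂. Start with A = (33, 44) for the leading 1-bit.
double: tangent at (33, 44): λ = (3·33² + 59)/(2·44) ≡ 43/21. 21⁻¹ ≡ 16 (mod 67), so λ ≡ 43·16 ≡ 18.
  x = λ² - 33 - 33 = 324 - 66 ≡ 57; y = λ·(33 - 57) - 44 ≡ 60. → (57, 60)
double: tangent at (57, 60): λ = (3·57² + 59)/(2·60) ≡ 24/53. 53⁻¹ ≡ 43 (mod 67), so λ ≡ 24·43 ≡ 27.
  x = λ² - 57 - 57 = 729 - 114 ≡ 12; y = λ·(57 - 12) - 60 ≡ 16. → (12, 16)
4A = (12, 16).
Next 3B:
Repeated addition: build up to 3B.
2B: tangent at (1, 15): λ = (3·1² + 59)/(2·15) ≡ 62/30. 30⁻¹ ≡ 38 (mod 67) since 30·38 = 1140 ≡ 1, so λ ≡ 62·38 ≡ 11.
  x = λ² - 1 - 1 = 121 - 2 ≡ 52; y = λ·(1 - 52) - 15 ≡ 27. → (52, 27)
3B: (52, 27) + (1, 15). λ = (15 - 27)/(1 - 52) ≡ 55/16 mod 67. 16⁻¹ ≡ 21 (mod 67), so λ ≡ 16.
  x = λ² - 52 - 1 = 256 - 53 ≡ 2; y = λ·(52 - 2) - 27 ≡ 36. → (2, 36)
3B = (2, 36).
Finally 4A + 3B:
(12, 16) + (2, 36). λ = (36 - 16)/(2 - 12) ≡ 20/57 mod 67. 57⁻¹ ≡ 20 (mod 67), so λ ≡ 65.
  x = λ² - 12 - 2 = 4225 - 14 ≡ 57; y = λ·(12 - 57) - 16 ≡ 7. → (57, 7)

(57, 7)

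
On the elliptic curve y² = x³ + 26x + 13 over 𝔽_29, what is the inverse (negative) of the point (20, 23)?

(20, 6)

-(20, 23) = (20, -23 mod 29) = (20, 6).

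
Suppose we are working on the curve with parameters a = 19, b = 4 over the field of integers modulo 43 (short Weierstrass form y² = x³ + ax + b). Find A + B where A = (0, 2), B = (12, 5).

(23, 3)

(0, 2) + (12, 5). λ = (5 - 2)/(12 - 0) ≡ 3/12 mod 43. 12⁻¹ ≡ 18 (mod 43) since 12·18 = 216 ≡ 1, so λ ≡ 11.
  x = λ² - 0 - 12 = 121 - 12 ≡ 23; y = λ·(0 - 23) - 2 ≡ 3. → (23, 3)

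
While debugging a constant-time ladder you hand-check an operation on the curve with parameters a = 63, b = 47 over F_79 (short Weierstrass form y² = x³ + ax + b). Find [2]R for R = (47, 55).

tangent at (47, 55): λ = (3·47² + 63)/(2·55) ≡ 54/31. 31⁻¹ ≡ 51 (mod 79), so λ ≡ 54·51 ≡ 68.
  x = λ² - 47 - 47 = 4624 - 94 ≡ 27; y = λ·(47 - 27) - 55 ≡ 41. → (27, 41)

(27, 41)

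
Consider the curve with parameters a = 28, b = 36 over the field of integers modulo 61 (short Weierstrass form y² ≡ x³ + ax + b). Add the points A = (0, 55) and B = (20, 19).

(0, 55) + (20, 19). λ = (19 - 55)/(20 - 0) ≡ 25/20 mod 61. 20⁻¹ ≡ 58 (mod 61), so λ ≡ 47.
  x = λ² - 0 - 20 = 2209 - 20 ≡ 54; y = λ·(0 - 54) - 55 ≡ 30. → (54, 30)

(54, 30)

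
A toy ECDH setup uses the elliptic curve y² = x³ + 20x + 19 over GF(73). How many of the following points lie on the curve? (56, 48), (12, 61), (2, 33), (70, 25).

1

(56, 48): 48² ≡ 41, rhs ≡ 22 → off.
(12, 61): 61² ≡ 71, rhs ≡ 16 → off.
(2, 33): 33² ≡ 67, rhs ≡ 67 → on.
(70, 25): 25² ≡ 41, rhs ≡ 5 → off.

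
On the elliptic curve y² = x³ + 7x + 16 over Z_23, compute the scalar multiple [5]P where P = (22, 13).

Double-and-add on 5 = (101)₂. Start with P = (22, 13) for the leading 1-bit.
double: tangent at (22, 13): λ = (3·22² + 7)/(2·13) ≡ 10/3. 3⁻¹ ≡ 8 (mod 23) since 3·8 = 24 ≡ 1, so λ ≡ 10·8 ≡ 11.
  x = λ² - 22 - 22 = 121 - 44 ≡ 8; y = λ·(22 - 8) - 13 ≡ 3. → (8, 3)
double: tangent at (8, 3): λ = (3·8² + 7)/(2·3) ≡ 15/6. 6⁻¹ ≡ 4 (mod 23) since 6·4 = 24 ≡ 1, so λ ≡ 15·4 ≡ 14.
  x = λ² - 8 - 8 = 196 - 16 ≡ 19; y = λ·(8 - 19) - 3 ≡ 4. → (19, 4)
add P: (19, 4) + (22, 13). λ = (13 - 4)/(22 - 19) ≡ 9/3 mod 23. 3⁻¹ ≡ 8 (mod 23), so λ ≡ 3.
  x = λ² - 19 - 22 = 9 - 41 ≡ 14; y = λ·(19 - 14) - 4 ≡ 11. → (14, 11)

(14, 11)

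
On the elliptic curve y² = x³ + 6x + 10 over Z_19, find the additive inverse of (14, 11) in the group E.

(14, 8)

-(14, 11) = (14, -11 mod 19) = (14, 8).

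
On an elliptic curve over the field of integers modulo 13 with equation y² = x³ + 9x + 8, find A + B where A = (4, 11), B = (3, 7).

(9, 8)

(4, 11) + (3, 7). λ = (7 - 11)/(3 - 4) ≡ 9/12 mod 13. 12⁻¹ ≡ 12 (mod 13), so λ ≡ 4.
  x = λ² - 4 - 3 = 16 - 7 ≡ 9; y = λ·(4 - 9) - 11 ≡ 8. → (9, 8)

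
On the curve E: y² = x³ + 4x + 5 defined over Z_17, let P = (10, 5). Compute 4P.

(12, 8)

Double-and-add on 4 = (100)₂. Start with P = (10, 5) for the leading 1-bit.
double: tangent at (10, 5): λ = (3·10² + 4)/(2·5) ≡ 15/10. 10⁻¹ ≡ 12 (mod 17), so λ ≡ 15·12 ≡ 10.
  x = λ² - 10 - 10 = 100 - 20 ≡ 12; y = λ·(10 - 12) - 5 ≡ 9. → (12, 9)
double: tangent at (12, 9): λ = (3·12² + 4)/(2·9) ≡ 11/1. 1⁻¹ ≡ 1 (mod 17), so λ ≡ 11·1 ≡ 11.
  x = λ² - 12 - 12 = 121 - 24 ≡ 12; y = λ·(12 - 12) - 9 ≡ 8. → (12, 8)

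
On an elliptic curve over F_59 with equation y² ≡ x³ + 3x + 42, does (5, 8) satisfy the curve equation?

yes

y² = 8² ≡ 5; x³ + 3x + 42 = 182 ≡ 5 (mod 59). 5 = 5.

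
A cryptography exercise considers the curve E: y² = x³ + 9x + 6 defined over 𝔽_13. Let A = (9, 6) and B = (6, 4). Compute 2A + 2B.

First 2A:
Repeated addition: build up to 2A.
2A: tangent at (9, 6): λ = (3·9² + 9)/(2·6) ≡ 5/12. 12⁻¹ ≡ 12 (mod 13) since 12·12 = 144 ≡ 1, so λ ≡ 5·12 ≡ 8.
  x = λ² - 9 - 9 = 64 - 18 ≡ 7; y = λ·(9 - 7) - 6 ≡ 10. → (7, 10)
2A = (7, 10).
Next 2B:
Repeated addition: build up to 2B.
2B: tangent at (6, 4): λ = (3·6² + 9)/(2·4) ≡ 0/8. 8⁻¹ ≡ 5 (mod 13) since 8·5 = 40 ≡ 1, so λ ≡ 0·5 ≡ 0.
  x = λ² - 6 - 6 = 0 - 12 ≡ 1; y = λ·(6 - 1) - 4 ≡ 9. → (1, 9)
2B = (1, 9).
Finally 2A + 2B:
(7, 10) + (1, 9). λ = (9 - 10)/(1 - 7) ≡ 12/7 mod 13. 7⁻¹ ≡ 2 (mod 13) since 7·2 = 14 ≡ 1, so λ ≡ 11.
  x = λ² - 7 - 1 = 121 - 8 ≡ 9; y = λ·(7 - 9) - 10 ≡ 7. → (9, 7)

(9, 7)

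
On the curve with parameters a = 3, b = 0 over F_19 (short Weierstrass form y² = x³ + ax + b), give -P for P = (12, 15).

(12, 4)

-(12, 15) = (12, -15 mod 19) = (12, 4).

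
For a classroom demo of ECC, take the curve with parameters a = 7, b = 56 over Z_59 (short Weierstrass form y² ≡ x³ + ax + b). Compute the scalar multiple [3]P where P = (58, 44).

Repeated addition: build up to 3P.
2P: tangent at (58, 44): λ = (3·58² + 7)/(2·44) ≡ 10/29. 29⁻¹ ≡ 57 (mod 59), so λ ≡ 10·57 ≡ 39.
  x = λ² - 58 - 58 = 1521 - 116 ≡ 48; y = λ·(58 - 48) - 44 ≡ 51. → (48, 51)
3P: (48, 51) + (58, 44). λ = (44 - 51)/(58 - 48) ≡ 52/10 mod 59. 10⁻¹ ≡ 6 (mod 59), so λ ≡ 17.
  x = λ² - 48 - 58 = 289 - 106 ≡ 6; y = λ·(48 - 6) - 51 ≡ 14. → (6, 14)

(6, 14)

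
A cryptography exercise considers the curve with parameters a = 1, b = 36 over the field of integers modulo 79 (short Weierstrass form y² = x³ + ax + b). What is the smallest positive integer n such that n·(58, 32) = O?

2P: tangent at (58, 32): λ = (3·58² + 1)/(2·32) ≡ 60/64. 64⁻¹ ≡ 21 (mod 79) since 64·21 = 1344 ≡ 1, so λ ≡ 60·21 ≡ 75.
  x = λ² - 58 - 58 = 5625 - 116 ≡ 58; y = λ·(58 - 58) - 32 ≡ 47. → (58, 47)
3P: (58, 47) + (58, 32): same x and y₁ ≡ -y₂, so the sum is O.
3P = O, so the order is 3.

3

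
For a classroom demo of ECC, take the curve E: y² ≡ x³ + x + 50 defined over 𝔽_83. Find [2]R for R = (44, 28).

tangent at (44, 28): λ = (3·44² + 1)/(2·28) ≡ 82/56. 56⁻¹ ≡ 43 (mod 83), so λ ≡ 82·43 ≡ 40.
  x = λ² - 44 - 44 = 1600 - 88 ≡ 18; y = λ·(44 - 18) - 28 ≡ 16. → (18, 16)

(18, 16)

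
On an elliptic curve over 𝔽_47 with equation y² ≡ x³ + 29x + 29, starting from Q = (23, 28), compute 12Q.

(11, 9)

Repeated addition: build up to 12Q.
2Q: tangent at (23, 28): λ = (3·23² + 29)/(2·28) ≡ 18/9. 9⁻¹ ≡ 21 (mod 47) since 9·21 = 189 ≡ 1, so λ ≡ 18·21 ≡ 2.
  x = λ² - 23 - 23 = 4 - 46 ≡ 5; y = λ·(23 - 5) - 28 ≡ 8. → (5, 8)
3Q: (5, 8) + (23, 28). λ = (28 - 8)/(23 - 5) ≡ 20/18 mod 47. 18⁻¹ ≡ 34 (mod 47), so λ ≡ 22.
  x = λ² - 5 - 23 = 484 - 28 ≡ 33; y = λ·(5 - 33) - 8 ≡ 34. → (33, 34)
4Q: (33, 34) + (23, 28). λ = (28 - 34)/(23 - 33) ≡ 41/37 mod 47. 37⁻¹ ≡ 14 (mod 47), so λ ≡ 10.
  x = λ² - 33 - 23 = 100 - 56 ≡ 44; y = λ·(33 - 44) - 34 ≡ 44. → (44, 44)
5Q: (44, 44) + (23, 28). λ = (28 - 44)/(23 - 44) ≡ 31/26 mod 47. 26⁻¹ ≡ 38 (mod 47) since 26·38 = 988 ≡ 1, so λ ≡ 3.
  x = λ² - 44 - 23 = 9 - 67 ≡ 36; y = λ·(44 - 36) - 44 ≡ 27. → (36, 27)
6Q: (36, 27) + (23, 28). λ = (28 - 27)/(23 - 36) ≡ 1/34 mod 47. 34⁻¹ ≡ 18 (mod 47), so λ ≡ 18.
  x = λ² - 36 - 23 = 324 - 59 ≡ 30; y = λ·(36 - 30) - 27 ≡ 34. → (30, 34)
7Q: (30, 34) + (23, 28). λ = (28 - 34)/(23 - 30) ≡ 41/40 mod 47. 40⁻¹ ≡ 20 (mod 47), so λ ≡ 21.
  x = λ² - 30 - 23 = 441 - 53 ≡ 12; y = λ·(30 - 12) - 34 ≡ 15. → (12, 15)
8Q: (12, 15) + (23, 28). λ = (28 - 15)/(23 - 12) ≡ 13/11 mod 47. 11⁻¹ ≡ 30 (mod 47), so λ ≡ 14.
  x = λ² - 12 - 23 = 196 - 35 ≡ 20; y = λ·(12 - 20) - 15 ≡ 14. → (20, 14)
9Q: (20, 14) + (23, 28). λ = (28 - 14)/(23 - 20) ≡ 14/3 mod 47. 3⁻¹ ≡ 16 (mod 47), so λ ≡ 36.
  x = λ² - 20 - 23 = 1296 - 43 ≡ 31; y = λ·(20 - 31) - 14 ≡ 13. → (31, 13)
10Q: (31, 13) + (23, 28). λ = (28 - 13)/(23 - 31) ≡ 15/39 mod 47. 39⁻¹ ≡ 41 (mod 47), so λ ≡ 4.
  x = λ² - 31 - 23 = 16 - 54 ≡ 9; y = λ·(31 - 9) - 13 ≡ 28. → (9, 28)
11Q: (9, 28) + (23, 28). λ = (28 - 28)/(23 - 9) ≡ 0/14 mod 47. 14⁻¹ ≡ 37 (mod 47), so λ ≡ 0.
  x = λ² - 9 - 23 = 0 - 32 ≡ 15; y = λ·(9 - 15) - 28 ≡ 19. → (15, 19)
12Q: (15, 19) + (23, 28). λ = (28 - 19)/(23 - 15) ≡ 9/8 mod 47. 8⁻¹ ≡ 6 (mod 47) since 8·6 = 48 ≡ 1, so λ ≡ 7.
  x = λ² - 15 - 23 = 49 - 38 ≡ 11; y = λ·(15 - 11) - 19 ≡ 9. → (11, 9)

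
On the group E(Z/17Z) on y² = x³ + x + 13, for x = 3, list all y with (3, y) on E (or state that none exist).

x³ + 1x + 13 = 43 ≡ 9 (mod 17).
Square roots of 9 mod 17: 3 and 14 (since 3² = 9 ≡ 9).

3, 14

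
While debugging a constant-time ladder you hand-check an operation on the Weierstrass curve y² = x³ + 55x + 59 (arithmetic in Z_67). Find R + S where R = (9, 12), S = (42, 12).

(9, 12) + (42, 12). λ = (12 - 12)/(42 - 9) ≡ 0/33 mod 67. 33⁻¹ ≡ 65 (mod 67), so λ ≡ 0.
  x = λ² - 9 - 42 = 0 - 51 ≡ 16; y = λ·(9 - 16) - 12 ≡ 55. → (16, 55)

(16, 55)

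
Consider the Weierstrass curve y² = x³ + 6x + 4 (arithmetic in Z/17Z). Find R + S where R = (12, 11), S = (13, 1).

(12, 11) + (13, 1). λ = (1 - 11)/(13 - 12) ≡ 7/1 mod 17. 1⁻¹ ≡ 1 (mod 17), so λ ≡ 7.
  x = λ² - 12 - 13 = 49 - 25 ≡ 7; y = λ·(12 - 7) - 11 ≡ 7. → (7, 7)

(7, 7)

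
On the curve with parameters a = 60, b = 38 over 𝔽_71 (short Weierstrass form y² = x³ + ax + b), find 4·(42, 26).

(50, 5)

Write P = (42, 26).
Repeated addition: build up to 4P.
2P: tangent at (42, 26): λ = (3·42² + 60)/(2·26) ≡ 27/52. 52⁻¹ ≡ 56 (mod 71), so λ ≡ 27·56 ≡ 21.
  x = λ² - 42 - 42 = 441 - 84 ≡ 2; y = λ·(42 - 2) - 26 ≡ 33. → (2, 33)
3P: (2, 33) + (42, 26). λ = (26 - 33)/(42 - 2) ≡ 64/40 mod 71. 40⁻¹ ≡ 16 (mod 71) since 40·16 = 640 ≡ 1, so λ ≡ 30.
  x = λ² - 2 - 42 = 900 - 44 ≡ 4; y = λ·(2 - 4) - 33 ≡ 49. → (4, 49)
4P: (4, 49) + (42, 26). λ = (26 - 49)/(42 - 4) ≡ 48/38 mod 71. 38⁻¹ ≡ 43 (mod 71), so λ ≡ 5.
  x = λ² - 4 - 42 = 25 - 46 ≡ 50; y = λ·(4 - 50) - 49 ≡ 5. → (50, 5)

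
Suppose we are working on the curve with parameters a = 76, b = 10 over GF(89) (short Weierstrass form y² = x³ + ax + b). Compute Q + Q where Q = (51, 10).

tangent at (51, 10): λ = (3·51² + 76)/(2·10) ≡ 47/20. 20⁻¹ ≡ 49 (mod 89) since 20·49 = 980 ≡ 1, so λ ≡ 47·49 ≡ 78.
  x = λ² - 51 - 51 = 6084 - 102 ≡ 19; y = λ·(51 - 19) - 10 ≡ 83. → (19, 83)

(19, 83)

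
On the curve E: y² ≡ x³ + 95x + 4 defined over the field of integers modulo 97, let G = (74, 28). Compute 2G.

tangent at (74, 28): λ = (3·74² + 95)/(2·28) ≡ 33/56. 56⁻¹ ≡ 26 (mod 97) since 56·26 = 1456 ≡ 1, so λ ≡ 33·26 ≡ 82.
  x = λ² - 74 - 74 = 6724 - 148 ≡ 77; y = λ·(74 - 77) - 28 ≡ 17. → (77, 17)

(77, 17)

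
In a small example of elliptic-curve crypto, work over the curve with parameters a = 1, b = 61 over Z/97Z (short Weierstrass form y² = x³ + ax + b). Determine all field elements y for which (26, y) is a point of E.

3, 94

x³ + 1x + 61 = 17663 ≡ 9 (mod 97).
Square roots of 9 mod 97: 3 and 94 (since 3² = 9 ≡ 9).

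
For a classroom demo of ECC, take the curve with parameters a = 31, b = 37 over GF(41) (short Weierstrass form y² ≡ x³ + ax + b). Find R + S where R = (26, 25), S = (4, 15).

(26, 25) + (4, 15). λ = (15 - 25)/(4 - 26) ≡ 31/19 mod 41. 19⁻¹ ≡ 13 (mod 41) since 19·13 = 247 ≡ 1, so λ ≡ 34.
  x = λ² - 26 - 4 = 1156 - 30 ≡ 19; y = λ·(26 - 19) - 25 ≡ 8. → (19, 8)

(19, 8)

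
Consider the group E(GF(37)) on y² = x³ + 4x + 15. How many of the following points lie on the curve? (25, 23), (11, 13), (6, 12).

2

(25, 23): 23² ≡ 11, rhs ≡ 15 → off.
(11, 13): 13² ≡ 21, rhs ≡ 21 → on.
(6, 12): 12² ≡ 33, rhs ≡ 33 → on.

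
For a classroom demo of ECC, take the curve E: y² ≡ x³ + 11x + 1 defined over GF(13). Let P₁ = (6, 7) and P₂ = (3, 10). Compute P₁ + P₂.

(6, 7) + (3, 10). λ = (10 - 7)/(3 - 6) ≡ 3/10 mod 13. 10⁻¹ ≡ 4 (mod 13), so λ ≡ 12.
  x = λ² - 6 - 3 = 144 - 9 ≡ 5; y = λ·(6 - 5) - 7 ≡ 5. → (5, 5)

(5, 5)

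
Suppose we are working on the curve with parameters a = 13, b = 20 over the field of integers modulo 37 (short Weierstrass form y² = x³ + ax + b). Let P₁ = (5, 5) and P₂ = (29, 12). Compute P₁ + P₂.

(5, 5) + (29, 12). λ = (12 - 5)/(29 - 5) ≡ 7/24 mod 37. 24⁻¹ ≡ 17 (mod 37), so λ ≡ 8.
  x = λ² - 5 - 29 = 64 - 34 ≡ 30; y = λ·(5 - 30) - 5 ≡ 17. → (30, 17)

(30, 17)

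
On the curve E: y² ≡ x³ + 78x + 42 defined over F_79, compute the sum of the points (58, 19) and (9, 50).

(43, 36)

(58, 19) + (9, 50). λ = (50 - 19)/(9 - 58) ≡ 31/30 mod 79. 30⁻¹ ≡ 29 (mod 79), so λ ≡ 30.
  x = λ² - 58 - 9 = 900 - 67 ≡ 43; y = λ·(58 - 43) - 19 ≡ 36. → (43, 36)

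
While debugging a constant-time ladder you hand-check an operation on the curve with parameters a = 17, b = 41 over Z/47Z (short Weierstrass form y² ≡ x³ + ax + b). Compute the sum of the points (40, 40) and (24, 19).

(40, 40) + (24, 19). λ = (19 - 40)/(24 - 40) ≡ 26/31 mod 47. 31⁻¹ ≡ 44 (mod 47) since 31·44 = 1364 ≡ 1, so λ ≡ 16.
  x = λ² - 40 - 24 = 256 - 64 ≡ 4; y = λ·(40 - 4) - 40 ≡ 19. → (4, 19)

(4, 19)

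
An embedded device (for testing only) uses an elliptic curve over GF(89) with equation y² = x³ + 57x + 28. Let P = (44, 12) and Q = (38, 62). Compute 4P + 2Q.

First 4P:
Double-and-add on 4 = (100)₂. Start with P = (44, 12) for the leading 1-bit.
double: tangent at (44, 12): λ = (3·44² + 57)/(2·12) ≡ 80/24. 24⁻¹ ≡ 26 (mod 89), so λ ≡ 80·26 ≡ 33.
  x = λ² - 44 - 44 = 1089 - 88 ≡ 22; y = λ·(44 - 22) - 12 ≡ 2. → (22, 2)
double: tangent at (22, 2): λ = (3·22² + 57)/(2·2) ≡ 85/4. 4⁻¹ ≡ 67 (mod 89) since 4·67 = 268 ≡ 1, so λ ≡ 85·67 ≡ 88.
  x = λ² - 22 - 22 = 7744 - 44 ≡ 46; y = λ·(22 - 46) - 2 ≡ 22. → (46, 22)
4P = (46, 22).
Next 2Q:
Repeated addition: build up to 2Q.
2Q: tangent at (38, 62): λ = (3·38² + 57)/(2·62) ≡ 28/35. 35⁻¹ ≡ 28 (mod 89) since 35·28 = 980 ≡ 1, so λ ≡ 28·28 ≡ 72.
  x = λ² - 38 - 38 = 5184 - 76 ≡ 35; y = λ·(38 - 35) - 62 ≡ 65. → (35, 65)
2Q = (35, 65).
Finally 4P + 2Q:
(46, 22) + (35, 65). λ = (65 - 22)/(35 - 46) ≡ 43/78 mod 89. 78⁻¹ ≡ 8 (mod 89), so λ ≡ 77.
  x = λ² - 46 - 35 = 5929 - 81 ≡ 63; y = λ·(46 - 63) - 22 ≡ 4. → (63, 4)

(63, 4)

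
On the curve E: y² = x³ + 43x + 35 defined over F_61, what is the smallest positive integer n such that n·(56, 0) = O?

2P: (56, 0) + (56, 0): same x and y₁ ≡ -y₂, so the sum is O.
2P = O, so the order is 2.

2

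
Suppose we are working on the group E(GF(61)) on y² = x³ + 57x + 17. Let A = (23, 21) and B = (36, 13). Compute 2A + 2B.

First 2A:
Repeated addition: build up to 2A.
2A: tangent at (23, 21): λ = (3·23² + 57)/(2·21) ≡ 58/42. 42⁻¹ ≡ 16 (mod 61), so λ ≡ 58·16 ≡ 13.
  x = λ² - 23 - 23 = 169 - 46 ≡ 1; y = λ·(23 - 1) - 21 ≡ 21. → (1, 21)
2A = (1, 21).
Next 2B:
Repeated addition: build up to 2B.
2B: tangent at (36, 13): λ = (3·36² + 57)/(2·13) ≡ 41/26. 26⁻¹ ≡ 54 (mod 61), so λ ≡ 41·54 ≡ 18.
  x = λ² - 36 - 36 = 324 - 72 ≡ 8; y = λ·(36 - 8) - 13 ≡ 3. → (8, 3)
2B = (8, 3).
Finally 2A + 2B:
(1, 21) + (8, 3). λ = (3 - 21)/(8 - 1) ≡ 43/7 mod 61. 7⁻¹ ≡ 35 (mod 61) since 7·35 = 245 ≡ 1, so λ ≡ 41.
  x = λ² - 1 - 8 = 1681 - 9 ≡ 25; y = λ·(1 - 25) - 21 ≡ 32. → (25, 32)

(25, 32)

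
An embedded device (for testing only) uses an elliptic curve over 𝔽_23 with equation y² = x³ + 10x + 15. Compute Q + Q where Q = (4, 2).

tangent at (4, 2): λ = (3·4² + 10)/(2·2) ≡ 12/4. 4⁻¹ ≡ 6 (mod 23) since 4·6 = 24 ≡ 1, so λ ≡ 12·6 ≡ 3.
  x = λ² - 4 - 4 = 9 - 8 ≡ 1; y = λ·(4 - 1) - 2 ≡ 7. → (1, 7)

(1, 7)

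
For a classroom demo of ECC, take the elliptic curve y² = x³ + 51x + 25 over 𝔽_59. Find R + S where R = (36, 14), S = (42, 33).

(32, 38)

(36, 14) + (42, 33). λ = (33 - 14)/(42 - 36) ≡ 19/6 mod 59. 6⁻¹ ≡ 10 (mod 59) since 6·10 = 60 ≡ 1, so λ ≡ 13.
  x = λ² - 36 - 42 = 169 - 78 ≡ 32; y = λ·(36 - 32) - 14 ≡ 38. → (32, 38)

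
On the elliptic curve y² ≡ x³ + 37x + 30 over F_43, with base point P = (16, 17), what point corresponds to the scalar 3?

Repeated addition: build up to 3P.
2P: tangent at (16, 17): λ = (3·16² + 37)/(2·17) ≡ 31/34. 34⁻¹ ≡ 19 (mod 43), so λ ≡ 31·19 ≡ 30.
  x = λ² - 16 - 16 = 900 - 32 ≡ 8; y = λ·(16 - 8) - 17 ≡ 8. → (8, 8)
3P: (8, 8) + (16, 17). λ = (17 - 8)/(16 - 8) ≡ 9/8 mod 43. 8⁻¹ ≡ 27 (mod 43), so λ ≡ 28.
  x = λ² - 8 - 16 = 784 - 24 ≡ 29; y = λ·(8 - 29) - 8 ≡ 6. → (29, 6)

(29, 6)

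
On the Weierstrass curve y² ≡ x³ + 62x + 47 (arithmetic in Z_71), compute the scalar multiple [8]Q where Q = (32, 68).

(48, 21)

Double-and-add on 8 = (1000)₂. Start with Q = (32, 68) for the leading 1-bit.
double: tangent at (32, 68): λ = (3·32² + 62)/(2·68) ≡ 10/65. 65⁻¹ ≡ 59 (mod 71), so λ ≡ 10·59 ≡ 22.
  x = λ² - 32 - 32 = 484 - 64 ≡ 65; y = λ·(32 - 65) - 68 ≡ 58. → (65, 58)
double: tangent at (65, 58): λ = (3·65² + 62)/(2·58) ≡ 28/45. 45⁻¹ ≡ 30 (mod 71) since 45·30 = 1350 ≡ 1, so λ ≡ 28·30 ≡ 59.
  x = λ² - 65 - 65 = 3481 - 130 ≡ 14; y = λ·(65 - 14) - 58 ≡ 40. → (14, 40)
double: tangent at (14, 40): λ = (3·14² + 62)/(2·40) ≡ 11/9. 9⁻¹ ≡ 8 (mod 71), so λ ≡ 11·8 ≡ 17.
  x = λ² - 14 - 14 = 289 - 28 ≡ 48; y = λ·(14 - 48) - 40 ≡ 21. → (48, 21)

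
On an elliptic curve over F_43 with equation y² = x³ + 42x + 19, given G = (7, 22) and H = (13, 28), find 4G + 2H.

First 4G:
Repeated addition: build up to 4G.
2G: tangent at (7, 22): λ = (3·7² + 42)/(2·22) ≡ 17/1. 1⁻¹ ≡ 1 (mod 43) since 1·1 = 1 ≡ 1, so λ ≡ 17·1 ≡ 17.
  x = λ² - 7 - 7 = 289 - 14 ≡ 17; y = λ·(7 - 17) - 22 ≡ 23. → (17, 23)
3G: (17, 23) + (7, 22). λ = (22 - 23)/(7 - 17) ≡ 42/33 mod 43. 33⁻¹ ≡ 30 (mod 43), so λ ≡ 13.
  x = λ² - 17 - 7 = 169 - 24 ≡ 16; y = λ·(17 - 16) - 23 ≡ 33. → (16, 33)
4G: (16, 33) + (7, 22). λ = (22 - 33)/(7 - 16) ≡ 32/34 mod 43. 34⁻¹ ≡ 19 (mod 43) since 34·19 = 646 ≡ 1, so λ ≡ 6.
  x = λ² - 16 - 7 = 36 - 23 ≡ 13; y = λ·(16 - 13) - 33 ≡ 28. → (13, 28)
4G = (13, 28).
Next 2H:
Repeated addition: build up to 2H.
2H: tangent at (13, 28): λ = (3·13² + 42)/(2·28) ≡ 33/13. 13⁻¹ ≡ 10 (mod 43), so λ ≡ 33·10 ≡ 29.
  x = λ² - 13 - 13 = 841 - 26 ≡ 41; y = λ·(13 - 41) - 28 ≡ 20. → (41, 20)
2H = (41, 20).
Finally 4G + 2H:
(13, 28) + (41, 20). λ = (20 - 28)/(41 - 13) ≡ 35/28 mod 43. 28⁻¹ ≡ 20 (mod 43), so λ ≡ 12.
  x = λ² - 13 - 41 = 144 - 54 ≡ 4; y = λ·(13 - 4) - 28 ≡ 37. → (4, 37)

(4, 37)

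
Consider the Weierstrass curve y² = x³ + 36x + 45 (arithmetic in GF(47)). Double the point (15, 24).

tangent at (15, 24): λ = (3·15² + 36)/(2·24) ≡ 6/1. 1⁻¹ ≡ 1 (mod 47), so λ ≡ 6·1 ≡ 6.
  x = λ² - 15 - 15 = 36 - 30 ≡ 6; y = λ·(15 - 6) - 24 ≡ 30. → (6, 30)

(6, 30)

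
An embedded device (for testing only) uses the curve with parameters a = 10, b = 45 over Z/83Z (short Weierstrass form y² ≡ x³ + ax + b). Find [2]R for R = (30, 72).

tangent at (30, 72): λ = (3·30² + 10)/(2·72) ≡ 54/61. 61⁻¹ ≡ 49 (mod 83) since 61·49 = 2989 ≡ 1, so λ ≡ 54·49 ≡ 73.
  x = λ² - 30 - 30 = 5329 - 60 ≡ 40; y = λ·(30 - 40) - 72 ≡ 28. → (40, 28)

(40, 28)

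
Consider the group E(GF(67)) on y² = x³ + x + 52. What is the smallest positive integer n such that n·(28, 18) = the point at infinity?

2P: tangent at (28, 18): λ = (3·28² + 1)/(2·18) ≡ 8/36. 36⁻¹ ≡ 54 (mod 67) since 36·54 = 1944 ≡ 1, so λ ≡ 8·54 ≡ 30.
  x = λ² - 28 - 28 = 900 - 56 ≡ 40; y = λ·(28 - 40) - 18 ≡ 24. → (40, 24)
3P: (40, 24) + (28, 18). λ = (18 - 24)/(28 - 40) ≡ 61/55 mod 67. 55⁻¹ ≡ 39 (mod 67), so λ ≡ 34.
  x = λ² - 40 - 28 = 1156 - 68 ≡ 16; y = λ·(40 - 16) - 24 ≡ 55. → (16, 55)
4P: (16, 55) + (28, 18). λ = (18 - 55)/(28 - 16) ≡ 30/12 mod 67. 12⁻¹ ≡ 28 (mod 67), so λ ≡ 36.
  x = λ² - 16 - 28 = 1296 - 44 ≡ 46; y = λ·(16 - 46) - 55 ≡ 4. → (46, 4)
5P: (46, 4) + (28, 18). λ = (18 - 4)/(28 - 46) ≡ 14/49 mod 67. 49⁻¹ ≡ 26 (mod 67), so λ ≡ 29.
  x = λ² - 46 - 28 = 841 - 74 ≡ 30; y = λ·(46 - 30) - 4 ≡ 58. → (30, 58)
6P: (30, 58) + (28, 18). λ = (18 - 58)/(28 - 30) ≡ 27/65 mod 67. 65⁻¹ ≡ 33 (mod 67), so λ ≡ 20.
  x = λ² - 30 - 28 = 400 - 58 ≡ 7; y = λ·(30 - 7) - 58 ≡ 0. → (7, 0)
7P: (7, 0) + (28, 18). λ = (18 - 0)/(28 - 7) ≡ 18/21 mod 67. 21⁻¹ ≡ 16 (mod 67), so λ ≡ 20.
  x = λ² - 7 - 28 = 400 - 35 ≡ 30; y = λ·(7 - 30) - 0 ≡ 9. → (30, 9)
8P: (30, 9) + (28, 18). λ = (18 - 9)/(28 - 30) ≡ 9/65 mod 67. 65⁻¹ ≡ 33 (mod 67) since 65·33 = 2145 ≡ 1, so λ ≡ 29.
  x = λ² - 30 - 28 = 841 - 58 ≡ 46; y = λ·(30 - 46) - 9 ≡ 63. → (46, 63)
9P: (46, 63) + (28, 18). λ = (18 - 63)/(28 - 46) ≡ 22/49 mod 67. 49⁻¹ ≡ 26 (mod 67) since 49·26 = 1274 ≡ 1, so λ ≡ 36.
  x = λ² - 46 - 28 = 1296 - 74 ≡ 16; y = λ·(46 - 16) - 63 ≡ 12. → (16, 12)
10P: (16, 12) + (28, 18). λ = (18 - 12)/(28 - 16) ≡ 6/12 mod 67. 12⁻¹ ≡ 28 (mod 67) since 12·28 = 336 ≡ 1, so λ ≡ 34.
  x = λ² - 16 - 28 = 1156 - 44 ≡ 40; y = λ·(16 - 40) - 12 ≡ 43. → (40, 43)
11P: (40, 43) + (28, 18). λ = (18 - 43)/(28 - 40) ≡ 42/55 mod 67. 55⁻¹ ≡ 39 (mod 67), so λ ≡ 30.
  x = λ² - 40 - 28 = 900 - 68 ≡ 28; y = λ·(40 - 28) - 43 ≡ 49. → (28, 49)
12P: (28, 49) + (28, 18): same x and y₁ ≡ -y₂, so the sum is the point at infinity.
12P = the point at infinity, so the order is 12.

12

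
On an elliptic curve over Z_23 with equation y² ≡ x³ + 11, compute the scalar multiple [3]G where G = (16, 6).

Repeated addition: build up to 3G.
2G: tangent at (16, 6): λ = (3·16² + 0)/(2·6) ≡ 9/12. 12⁻¹ ≡ 2 (mod 23), so λ ≡ 9·2 ≡ 18.
  x = λ² - 16 - 16 = 324 - 32 ≡ 16; y = λ·(16 - 16) - 6 ≡ 17. → (16, 17)
3G: (16, 17) + (16, 6): same x and y₁ ≡ -y₂, so the sum is 𝒪.

O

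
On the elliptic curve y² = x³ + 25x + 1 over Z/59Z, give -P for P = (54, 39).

-(54, 39) = (54, -39 mod 59) = (54, 20).

(54, 20)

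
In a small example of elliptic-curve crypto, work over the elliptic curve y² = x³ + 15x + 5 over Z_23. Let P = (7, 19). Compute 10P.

(3, 10)

Repeated addition: build up to 10P.
2P: tangent at (7, 19): λ = (3·7² + 15)/(2·19) ≡ 1/15. 15⁻¹ ≡ 20 (mod 23) since 15·20 = 300 ≡ 1, so λ ≡ 1·20 ≡ 20.
  x = λ² - 7 - 7 = 400 - 14 ≡ 18; y = λ·(7 - 18) - 19 ≡ 14. → (18, 14)
3P: (18, 14) + (7, 19). λ = (19 - 14)/(7 - 18) ≡ 5/12 mod 23. 12⁻¹ ≡ 2 (mod 23) since 12·2 = 24 ≡ 1, so λ ≡ 10.
  x = λ² - 18 - 7 = 100 - 25 ≡ 6; y = λ·(18 - 6) - 14 ≡ 14. → (6, 14)
4P: (6, 14) + (7, 19). λ = (19 - 14)/(7 - 6) ≡ 5/1 mod 23. 1⁻¹ ≡ 1 (mod 23), so λ ≡ 5.
  x = λ² - 6 - 7 = 25 - 13 ≡ 12; y = λ·(6 - 12) - 14 ≡ 2. → (12, 2)
5P: (12, 2) + (7, 19). λ = (19 - 2)/(7 - 12) ≡ 17/18 mod 23. 18⁻¹ ≡ 9 (mod 23) since 18·9 = 162 ≡ 1, so λ ≡ 15.
  x = λ² - 12 - 7 = 225 - 19 ≡ 22; y = λ·(12 - 22) - 2 ≡ 9. → (22, 9)
6P: (22, 9) + (7, 19). λ = (19 - 9)/(7 - 22) ≡ 10/8 mod 23. 8⁻¹ ≡ 3 (mod 23) since 8·3 = 24 ≡ 1, so λ ≡ 7.
  x = λ² - 22 - 7 = 49 - 29 ≡ 20; y = λ·(22 - 20) - 9 ≡ 5. → (20, 5)
7P: (20, 5) + (7, 19). λ = (19 - 5)/(7 - 20) ≡ 14/10 mod 23. 10⁻¹ ≡ 7 (mod 23), so λ ≡ 6.
  x = λ² - 20 - 7 = 36 - 27 ≡ 9; y = λ·(20 - 9) - 5 ≡ 15. → (9, 15)
8P: (9, 15) + (7, 19). λ = (19 - 15)/(7 - 9) ≡ 4/21 mod 23. 21⁻¹ ≡ 11 (mod 23), so λ ≡ 21.
  x = λ² - 9 - 7 = 441 - 16 ≡ 11; y = λ·(9 - 11) - 15 ≡ 12. → (11, 12)
9P: (11, 12) + (7, 19). λ = (19 - 12)/(7 - 11) ≡ 7/19 mod 23. 19⁻¹ ≡ 17 (mod 23), so λ ≡ 4.
  x = λ² - 11 - 7 = 16 - 18 ≡ 21; y = λ·(11 - 21) - 12 ≡ 17. → (21, 17)
10P: (21, 17) + (7, 19). λ = (19 - 17)/(7 - 21) ≡ 2/9 mod 23. 9⁻¹ ≡ 18 (mod 23), so λ ≡ 13.
  x = λ² - 21 - 7 = 169 - 28 ≡ 3; y = λ·(21 - 3) - 17 ≡ 10. → (3, 10)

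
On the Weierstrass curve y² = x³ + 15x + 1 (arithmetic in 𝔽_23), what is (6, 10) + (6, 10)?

(13, 1)

tangent at (6, 10): λ = (3·6² + 15)/(2·10) ≡ 8/20. 20⁻¹ ≡ 15 (mod 23), so λ ≡ 8·15 ≡ 5.
  x = λ² - 6 - 6 = 25 - 12 ≡ 13; y = λ·(6 - 13) - 10 ≡ 1. → (13, 1)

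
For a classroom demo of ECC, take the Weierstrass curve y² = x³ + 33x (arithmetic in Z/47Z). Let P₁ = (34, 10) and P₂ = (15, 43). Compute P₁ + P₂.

(34, 10) + (15, 43). λ = (43 - 10)/(15 - 34) ≡ 33/28 mod 47. 28⁻¹ ≡ 42 (mod 47), so λ ≡ 23.
  x = λ² - 34 - 15 = 529 - 49 ≡ 10; y = λ·(34 - 10) - 10 ≡ 25. → (10, 25)

(10, 25)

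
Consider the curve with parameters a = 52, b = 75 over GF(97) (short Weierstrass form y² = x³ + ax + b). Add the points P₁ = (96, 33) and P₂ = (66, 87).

(96, 33) + (66, 87). λ = (87 - 33)/(66 - 96) ≡ 54/67 mod 97. 67⁻¹ ≡ 42 (mod 97) since 67·42 = 2814 ≡ 1, so λ ≡ 37.
  x = λ² - 96 - 66 = 1369 - 162 ≡ 43; y = λ·(96 - 43) - 33 ≡ 85. → (43, 85)

(43, 85)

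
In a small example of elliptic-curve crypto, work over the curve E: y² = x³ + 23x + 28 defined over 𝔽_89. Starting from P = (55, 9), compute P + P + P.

(7, 49)

Repeated addition: build up to 3P.
2P: tangent at (55, 9): λ = (3·55² + 23)/(2·9) ≡ 20/18. 18⁻¹ ≡ 5 (mod 89), so λ ≡ 20·5 ≡ 11.
  x = λ² - 55 - 55 = 121 - 110 ≡ 11; y = λ·(55 - 11) - 9 ≡ 30. → (11, 30)
3P: (11, 30) + (55, 9). λ = (9 - 30)/(55 - 11) ≡ 68/44 mod 89. 44⁻¹ ≡ 87 (mod 89), so λ ≡ 42.
  x = λ² - 11 - 55 = 1764 - 66 ≡ 7; y = λ·(11 - 7) - 30 ≡ 49. → (7, 49)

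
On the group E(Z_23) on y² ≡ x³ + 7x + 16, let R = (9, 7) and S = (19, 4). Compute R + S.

(22, 13)

(9, 7) + (19, 4). λ = (4 - 7)/(19 - 9) ≡ 20/10 mod 23. 10⁻¹ ≡ 7 (mod 23), so λ ≡ 2.
  x = λ² - 9 - 19 = 4 - 28 ≡ 22; y = λ·(9 - 22) - 7 ≡ 13. → (22, 13)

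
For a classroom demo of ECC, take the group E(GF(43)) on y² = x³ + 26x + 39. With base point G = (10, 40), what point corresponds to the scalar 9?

Double-and-add on 9 = (1001)₂. Start with G = (10, 40) for the leading 1-bit.
double: tangent at (10, 40): λ = (3·10² + 26)/(2·40) ≡ 25/37. 37⁻¹ ≡ 7 (mod 43), so λ ≡ 25·7 ≡ 3.
  x = λ² - 10 - 10 = 9 - 20 ≡ 32; y = λ·(10 - 32) - 40 ≡ 23. → (32, 23)
double: tangent at (32, 23): λ = (3·32² + 26)/(2·23) ≡ 2/3. 3⁻¹ ≡ 29 (mod 43), so λ ≡ 2·29 ≡ 15.
  x = λ² - 32 - 32 = 225 - 64 ≡ 32; y = λ·(32 - 32) - 23 ≡ 20. → (32, 20)
double: tangent at (32, 20): λ = (3·32² + 26)/(2·20) ≡ 2/40. 40⁻¹ ≡ 14 (mod 43), so λ ≡ 2·14 ≡ 28.
  x = λ² - 32 - 32 = 784 - 64 ≡ 32; y = λ·(32 - 32) - 20 ≡ 23. → (32, 23)
add G: (32, 23) + (10, 40). λ = (40 - 23)/(10 - 32) ≡ 17/21 mod 43. 21⁻¹ ≡ 41 (mod 43) since 21·41 = 861 ≡ 1, so λ ≡ 9.
  x = λ² - 32 - 10 = 81 - 42 ≡ 39; y = λ·(32 - 39) - 23 ≡ 0. → (39, 0)

(39, 0)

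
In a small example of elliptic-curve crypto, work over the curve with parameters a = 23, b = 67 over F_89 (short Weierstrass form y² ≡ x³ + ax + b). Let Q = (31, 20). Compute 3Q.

Repeated addition: build up to 3Q.
2Q: tangent at (31, 20): λ = (3·31² + 23)/(2·20) ≡ 58/40. 40⁻¹ ≡ 69 (mod 89), so λ ≡ 58·69 ≡ 86.
  x = λ² - 31 - 31 = 7396 - 62 ≡ 36; y = λ·(31 - 36) - 20 ≡ 84. → (36, 84)
3Q: (36, 84) + (31, 20). λ = (20 - 84)/(31 - 36) ≡ 25/84 mod 89. 84⁻¹ ≡ 71 (mod 89), so λ ≡ 84.
  x = λ² - 36 - 31 = 7056 - 67 ≡ 47; y = λ·(36 - 47) - 84 ≡ 60. → (47, 60)

(47, 60)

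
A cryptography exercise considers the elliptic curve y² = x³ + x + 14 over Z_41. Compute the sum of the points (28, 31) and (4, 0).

(18, 40)

(28, 31) + (4, 0). λ = (0 - 31)/(4 - 28) ≡ 10/17 mod 41. 17⁻¹ ≡ 29 (mod 41), so λ ≡ 3.
  x = λ² - 28 - 4 = 9 - 32 ≡ 18; y = λ·(28 - 18) - 31 ≡ 40. → (18, 40)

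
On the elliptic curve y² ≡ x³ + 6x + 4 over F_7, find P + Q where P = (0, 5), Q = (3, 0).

(0, 5) + (3, 0). λ = (0 - 5)/(3 - 0) ≡ 2/3 mod 7. 3⁻¹ ≡ 5 (mod 7) since 3·5 = 15 ≡ 1, so λ ≡ 3.
  x = λ² - 0 - 3 = 9 - 3 ≡ 6; y = λ·(0 - 6) - 5 ≡ 5. → (6, 5)

(6, 5)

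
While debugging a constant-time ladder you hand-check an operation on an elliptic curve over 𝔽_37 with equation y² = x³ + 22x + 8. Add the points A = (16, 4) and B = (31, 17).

(16, 4) + (31, 17). λ = (17 - 4)/(31 - 16) ≡ 13/15 mod 37. 15⁻¹ ≡ 5 (mod 37) since 15·5 = 75 ≡ 1, so λ ≡ 28.
  x = λ² - 16 - 31 = 784 - 47 ≡ 34; y = λ·(16 - 34) - 4 ≡ 10. → (34, 10)

(34, 10)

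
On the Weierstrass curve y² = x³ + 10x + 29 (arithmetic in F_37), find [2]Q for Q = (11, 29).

(12, 29)

tangent at (11, 29): λ = (3·11² + 10)/(2·29) ≡ 3/21. 21⁻¹ ≡ 30 (mod 37) since 21·30 = 630 ≡ 1, so λ ≡ 3·30 ≡ 16.
  x = λ² - 11 - 11 = 256 - 22 ≡ 12; y = λ·(11 - 12) - 29 ≡ 29. → (12, 29)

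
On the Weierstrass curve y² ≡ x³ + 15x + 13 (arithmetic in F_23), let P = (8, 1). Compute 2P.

(7, 22)

tangent at (8, 1): λ = (3·8² + 15)/(2·1) ≡ 0/2. 2⁻¹ ≡ 12 (mod 23), so λ ≡ 0·12 ≡ 0.
  x = λ² - 8 - 8 = 0 - 16 ≡ 7; y = λ·(8 - 7) - 1 ≡ 22. → (7, 22)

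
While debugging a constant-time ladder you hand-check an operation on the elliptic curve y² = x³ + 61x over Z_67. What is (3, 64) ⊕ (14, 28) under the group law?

(7, 10)

(3, 64) + (14, 28). λ = (28 - 64)/(14 - 3) ≡ 31/11 mod 67. 11⁻¹ ≡ 61 (mod 67), so λ ≡ 15.
  x = λ² - 3 - 14 = 225 - 17 ≡ 7; y = λ·(3 - 7) - 64 ≡ 10. → (7, 10)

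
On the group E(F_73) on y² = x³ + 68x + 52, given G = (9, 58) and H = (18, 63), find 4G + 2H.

First 4G:
Repeated addition: build up to 4G.
2G: tangent at (9, 58): λ = (3·9² + 68)/(2·58) ≡ 19/43. 43⁻¹ ≡ 17 (mod 73), so λ ≡ 19·17 ≡ 31.
  x = λ² - 9 - 9 = 961 - 18 ≡ 67; y = λ·(9 - 67) - 58 ≡ 42. → (67, 42)
3G: (67, 42) + (9, 58). λ = (58 - 42)/(9 - 67) ≡ 16/15 mod 73. 15⁻¹ ≡ 39 (mod 73) since 15·39 = 585 ≡ 1, so λ ≡ 40.
  x = λ² - 67 - 9 = 1600 - 76 ≡ 64; y = λ·(67 - 64) - 42 ≡ 5. → (64, 5)
4G: (64, 5) + (9, 58). λ = (58 - 5)/(9 - 64) ≡ 53/18 mod 73. 18⁻¹ ≡ 69 (mod 73) since 18·69 = 1242 ≡ 1, so λ ≡ 7.
  x = λ² - 64 - 9 = 49 - 73 ≡ 49; y = λ·(64 - 49) - 5 ≡ 27. → (49, 27)
4G = (49, 27).
Next 2H:
Repeated addition: build up to 2H.
2H: tangent at (18, 63): λ = (3·18² + 68)/(2·63) ≡ 18/53. 53⁻¹ ≡ 62 (mod 73) since 53·62 = 3286 ≡ 1, so λ ≡ 18·62 ≡ 21.
  x = λ² - 18 - 18 = 441 - 36 ≡ 40; y = λ·(18 - 40) - 63 ≡ 59. → (40, 59)
2H = (40, 59).
Finally 4G + 2H:
(49, 27) + (40, 59). λ = (59 - 27)/(40 - 49) ≡ 32/64 mod 73. 64⁻¹ ≡ 8 (mod 73) since 64·8 = 512 ≡ 1, so λ ≡ 37.
  x = λ² - 49 - 40 = 1369 - 89 ≡ 39; y = λ·(49 - 39) - 27 ≡ 51. → (39, 51)

(39, 51)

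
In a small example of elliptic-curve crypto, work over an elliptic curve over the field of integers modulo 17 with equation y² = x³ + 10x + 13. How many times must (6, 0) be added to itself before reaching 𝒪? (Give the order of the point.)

2

2P: (6, 0) + (6, 0): same x and y₁ ≡ -y₂, so the sum is 𝒪.
2P = 𝒪, so the order is 2.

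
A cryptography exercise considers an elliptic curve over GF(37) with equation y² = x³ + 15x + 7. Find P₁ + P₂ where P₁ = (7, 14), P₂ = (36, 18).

(22, 12)

(7, 14) + (36, 18). λ = (18 - 14)/(36 - 7) ≡ 4/29 mod 37. 29⁻¹ ≡ 23 (mod 37) since 29·23 = 667 ≡ 1, so λ ≡ 18.
  x = λ² - 7 - 36 = 324 - 43 ≡ 22; y = λ·(7 - 22) - 14 ≡ 12. → (22, 12)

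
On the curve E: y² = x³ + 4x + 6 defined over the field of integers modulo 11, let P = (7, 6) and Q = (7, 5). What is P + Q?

O

The two points share x = 7 and their y-coordinates satisfy 6 + 5 ≡ 0 (mod 11), so they are inverses. Their sum is the point at infinity.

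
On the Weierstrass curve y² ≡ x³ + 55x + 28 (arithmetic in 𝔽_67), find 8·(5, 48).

Write P = (5, 48).
Repeated addition: build up to 8P.
2P: tangent at (5, 48): λ = (3·5² + 55)/(2·48) ≡ 63/29. 29⁻¹ ≡ 37 (mod 67), so λ ≡ 63·37 ≡ 53.
  x = λ² - 5 - 5 = 2809 - 10 ≡ 52; y = λ·(5 - 52) - 48 ≡ 7. → (52, 7)
3P: (52, 7) + (5, 48). λ = (48 - 7)/(5 - 52) ≡ 41/20 mod 67. 20⁻¹ ≡ 57 (mod 67) since 20·57 = 1140 ≡ 1, so λ ≡ 59.
  x = λ² - 52 - 5 = 3481 - 57 ≡ 7; y = λ·(52 - 7) - 7 ≡ 35. → (7, 35)
4P: (7, 35) + (5, 48). λ = (48 - 35)/(5 - 7) ≡ 13/65 mod 67. 65⁻¹ ≡ 33 (mod 67), so λ ≡ 27.
  x = λ² - 7 - 5 = 729 - 12 ≡ 47; y = λ·(7 - 47) - 35 ≡ 24. → (47, 24)
5P: (47, 24) + (5, 48). λ = (48 - 24)/(5 - 47) ≡ 24/25 mod 67. 25⁻¹ ≡ 59 (mod 67), so λ ≡ 9.
  x = λ² - 47 - 5 = 81 - 52 ≡ 29; y = λ·(47 - 29) - 24 ≡ 4. → (29, 4)
6P: (29, 4) + (5, 48). λ = (48 - 4)/(5 - 29) ≡ 44/43 mod 67. 43⁻¹ ≡ 53 (mod 67), so λ ≡ 54.
  x = λ² - 29 - 5 = 2916 - 34 ≡ 1; y = λ·(29 - 1) - 4 ≡ 34. → (1, 34)
7P: (1, 34) + (5, 48). λ = (48 - 34)/(5 - 1) ≡ 14/4 mod 67. 4⁻¹ ≡ 17 (mod 67), so λ ≡ 37.
  x = λ² - 1 - 5 = 1369 - 6 ≡ 23; y = λ·(1 - 23) - 34 ≡ 23. → (23, 23)
8P: (23, 23) + (5, 48). λ = (48 - 23)/(5 - 23) ≡ 25/49 mod 67. 49⁻¹ ≡ 26 (mod 67) since 49·26 = 1274 ≡ 1, so λ ≡ 47.
  x = λ² - 23 - 5 = 2209 - 28 ≡ 37; y = λ·(23 - 37) - 23 ≡ 56. → (37, 56)

(37, 56)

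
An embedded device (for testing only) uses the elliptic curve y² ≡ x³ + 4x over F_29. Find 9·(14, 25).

Write Q = (14, 25).
Repeated addition: build up to 9Q.
2Q: tangent at (14, 25): λ = (3·14² + 4)/(2·25) ≡ 12/21. 21⁻¹ ≡ 18 (mod 29) since 21·18 = 378 ≡ 1, so λ ≡ 12·18 ≡ 13.
  x = λ² - 14 - 14 = 169 - 28 ≡ 25; y = λ·(14 - 25) - 25 ≡ 6. → (25, 6)
3Q: (25, 6) + (14, 25). λ = (25 - 6)/(14 - 25) ≡ 19/18 mod 29. 18⁻¹ ≡ 21 (mod 29) since 18·21 = 378 ≡ 1, so λ ≡ 22.
  x = λ² - 25 - 14 = 484 - 39 ≡ 10; y = λ·(25 - 10) - 6 ≡ 5. → (10, 5)
4Q: (10, 5) + (14, 25). λ = (25 - 5)/(14 - 10) ≡ 20/4 mod 29. 4⁻¹ ≡ 22 (mod 29) since 4·22 = 88 ≡ 1, so λ ≡ 5.
  x = λ² - 10 - 14 = 25 - 24 ≡ 1; y = λ·(10 - 1) - 5 ≡ 11. → (1, 11)
5Q: (1, 11) + (14, 25). λ = (25 - 11)/(14 - 1) ≡ 14/13 mod 29. 13⁻¹ ≡ 9 (mod 29) since 13·9 = 117 ≡ 1, so λ ≡ 10.
  x = λ² - 1 - 14 = 100 - 15 ≡ 27; y = λ·(1 - 27) - 11 ≡ 19. → (27, 19)
6Q: (27, 19) + (14, 25). λ = (25 - 19)/(14 - 27) ≡ 6/16 mod 29. 16⁻¹ ≡ 20 (mod 29), so λ ≡ 4.
  x = λ² - 27 - 14 = 16 - 41 ≡ 4; y = λ·(27 - 4) - 19 ≡ 15. → (4, 15)
7Q: (4, 15) + (14, 25). λ = (25 - 15)/(14 - 4) ≡ 10/10 mod 29. 10⁻¹ ≡ 3 (mod 29), so λ ≡ 1.
  x = λ² - 4 - 14 = 1 - 18 ≡ 12; y = λ·(4 - 12) - 15 ≡ 6. → (12, 6)
8Q: (12, 6) + (14, 25). λ = (25 - 6)/(14 - 12) ≡ 19/2 mod 29. 2⁻¹ ≡ 15 (mod 29) since 2·15 = 30 ≡ 1, so λ ≡ 24.
  x = λ² - 12 - 14 = 576 - 26 ≡ 28; y = λ·(12 - 28) - 6 ≡ 16. → (28, 16)
9Q: (28, 16) + (14, 25). λ = (25 - 16)/(14 - 28) ≡ 9/15 mod 29. 15⁻¹ ≡ 2 (mod 29) since 15·2 = 30 ≡ 1, so λ ≡ 18.
  x = λ² - 28 - 14 = 324 - 42 ≡ 21; y = λ·(28 - 21) - 16 ≡ 23. → (21, 23)

(21, 23)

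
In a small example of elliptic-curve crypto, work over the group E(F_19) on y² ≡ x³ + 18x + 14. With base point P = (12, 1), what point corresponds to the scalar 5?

Double-and-add on 5 = (101)₂. Start with P = (12, 1) for the leading 1-bit.
double: tangent at (12, 1): λ = (3·12² + 18)/(2·1) ≡ 13/2. 2⁻¹ ≡ 10 (mod 19) since 2·10 = 20 ≡ 1, so λ ≡ 13·10 ≡ 16.
  x = λ² - 12 - 12 = 256 - 24 ≡ 4; y = λ·(12 - 4) - 1 ≡ 13. → (4, 13)
double: tangent at (4, 13): λ = (3·4² + 18)/(2·13) ≡ 9/7. 7⁻¹ ≡ 11 (mod 19), so λ ≡ 9·11 ≡ 4.
  x = λ² - 4 - 4 = 16 - 8 ≡ 8; y = λ·(4 - 8) - 13 ≡ 9. → (8, 9)
add P: (8, 9) + (12, 1). λ = (1 - 9)/(12 - 8) ≡ 11/4 mod 19. 4⁻¹ ≡ 5 (mod 19), so λ ≡ 17.
  x = λ² - 8 - 12 = 289 - 20 ≡ 3; y = λ·(8 - 3) - 9 ≡ 0. → (3, 0)

(3, 0)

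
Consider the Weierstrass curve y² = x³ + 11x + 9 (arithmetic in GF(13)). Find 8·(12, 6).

Write G = (12, 6).
Repeated addition: build up to 8G.
2G: tangent at (12, 6): λ = (3·12² + 11)/(2·6) ≡ 1/12. 12⁻¹ ≡ 12 (mod 13), so λ ≡ 1·12 ≡ 12.
  x = λ² - 12 - 12 = 144 - 24 ≡ 3; y = λ·(12 - 3) - 6 ≡ 11. → (3, 11)
3G: (3, 11) + (12, 6). λ = (6 - 11)/(12 - 3) ≡ 8/9 mod 13. 9⁻¹ ≡ 3 (mod 13), so λ ≡ 11.
  x = λ² - 3 - 12 = 121 - 15 ≡ 2; y = λ·(3 - 2) - 11 ≡ 0. → (2, 0)
4G: (2, 0) + (12, 6). λ = (6 - 0)/(12 - 2) ≡ 6/10 mod 13. 10⁻¹ ≡ 4 (mod 13), so λ ≡ 11.
  x = λ² - 2 - 12 = 121 - 14 ≡ 3; y = λ·(2 - 3) - 0 ≡ 2. → (3, 2)
5G: (3, 2) + (12, 6). λ = (6 - 2)/(12 - 3) ≡ 4/9 mod 13. 9⁻¹ ≡ 3 (mod 13), so λ ≡ 12.
  x = λ² - 3 - 12 = 144 - 15 ≡ 12; y = λ·(3 - 12) - 2 ≡ 7. → (12, 7)
6G: (12, 7) + (12, 6): same x and y₁ ≡ -y₂, so the sum is the point at infinity.
7G: the point at infinity + (12, 6) = (12, 6) (identity).
8G: tangent at (12, 6): λ = (3·12² + 11)/(2·6) ≡ 1/12. 12⁻¹ ≡ 12 (mod 13) since 12·12 = 144 ≡ 1, so λ ≡ 1·12 ≡ 12.
  x = λ² - 12 - 12 = 144 - 24 ≡ 3; y = λ·(12 - 3) - 6 ≡ 11. → (3, 11)

(3, 11)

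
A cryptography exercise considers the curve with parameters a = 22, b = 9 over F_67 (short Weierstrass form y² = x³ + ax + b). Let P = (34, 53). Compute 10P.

(35, 38)

Double-and-add on 10 = (1010)₂. Start with P = (34, 53) for the leading 1-bit.
double: tangent at (34, 53): λ = (3·34² + 22)/(2·53) ≡ 6/39. 39⁻¹ ≡ 55 (mod 67) since 39·55 = 2145 ≡ 1, so λ ≡ 6·55 ≡ 62.
  x = λ² - 34 - 34 = 3844 - 68 ≡ 24; y = λ·(34 - 24) - 53 ≡ 31. → (24, 31)
double: tangent at (24, 31): λ = (3·24² + 22)/(2·31) ≡ 8/62. 62⁻¹ ≡ 40 (mod 67), so λ ≡ 8·40 ≡ 52.
  x = λ² - 24 - 24 = 2704 - 48 ≡ 43; y = λ·(24 - 43) - 31 ≡ 53. → (43, 53)
add P: (43, 53) + (34, 53). λ = (53 - 53)/(34 - 43) ≡ 0/58 mod 67. 58⁻¹ ≡ 52 (mod 67), so λ ≡ 0.
  x = λ² - 43 - 34 = 0 - 77 ≡ 57; y = λ·(43 - 57) - 53 ≡ 14. → (57, 14)
double: tangent at (57, 14): λ = (3·57² + 22)/(2·14) ≡ 54/28. 28⁻¹ ≡ 12 (mod 67), so λ ≡ 54·12 ≡ 45.
  x = λ² - 57 - 57 = 2025 - 114 ≡ 35; y = λ·(57 - 35) - 14 ≡ 38. → (35, 38)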